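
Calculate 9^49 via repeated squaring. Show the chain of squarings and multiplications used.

Computing 9^49 by squaring (build up from 9^1; each line after the first costs one multiplication):

9^1 = 9
9^2 = (9^1)^2 = 9^2 = 81
9^3 = 9 * 9^2 = 9 * 81 = 729
9^6 = (9^3)^2 = 729^2 = 531441
9^12 = (9^6)^2 = 531441^2 = 282429536481
9^24 = (9^12)^2 = 282429536481^2 = 79766443076872509863361
9^48 = (9^24)^2 = 79766443076872509863361^2 = 6362685441135942358474828762538534230890216321
9^49 = 9 * 9^48 = 9 * 6362685441135942358474828762538534230890216321 = 57264168970223481226273458862846808078011946889

Result: 57264168970223481226273458862846808078011946889
Multiplications needed: 7 (7 lines after 9^1)

9^49 = 57264168970223481226273458862846808078011946889. Using exponentiation by squaring, this requires 7 multiplications. The key idea: if the exponent is even, square the half-power; if odd, multiply by the base once.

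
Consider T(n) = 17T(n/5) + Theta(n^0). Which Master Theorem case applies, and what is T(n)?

Master Theorem for T(n) = 17T(n/5) + O(n^0):

a = 17, b = 5, c = 0
log_b(a) = log_5(17) = 1.7604

Case 1: c = 0 < log_5(17) = 1.7604
T(n) = O(n^(log_5 17))

For T(n) = 17T(n/5) + O(n^0): log_5(17) = 1.7604. This is Case 1 of the Master Theorem (c < log_b(a), work dominated by leaves), giving O(n^(log_5 17)).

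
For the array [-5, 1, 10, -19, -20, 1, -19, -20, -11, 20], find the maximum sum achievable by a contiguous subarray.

Using Kadane's algorithm on [-5, 1, 10, -19, -20, 1, -19, -20, -11, 20]:

Scanning through the array:
Position 1 (value 1): max_ending_here = 1, max_so_far = 1
Position 2 (value 10): max_ending_here = 11, max_so_far = 11
Position 3 (value -19): max_ending_here = -8, max_so_far = 11
Position 4 (value -20): max_ending_here = -20, max_so_far = 11
Position 5 (value 1): max_ending_here = 1, max_so_far = 11
Position 6 (value -19): max_ending_here = -18, max_so_far = 11
Position 7 (value -20): max_ending_here = -20, max_so_far = 11
Position 8 (value -11): max_ending_here = -11, max_so_far = 11
Position 9 (value 20): max_ending_here = 20, max_so_far = 20

Maximum subarray: [20]
Maximum sum: 20

The maximum subarray is [20] with sum 20. This subarray runs from index 9 to index 9.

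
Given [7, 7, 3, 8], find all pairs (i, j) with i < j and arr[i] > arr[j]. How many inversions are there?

Finding inversions in [7, 7, 3, 8]:

(0, 2): arr[0]=7 > arr[2]=3
(1, 2): arr[1]=7 > arr[2]=3

Total inversions: 2

The array has 2 inversion(s): (0,2), (1,2). Each pair (i,j) satisfies i < j and arr[i] > arr[j].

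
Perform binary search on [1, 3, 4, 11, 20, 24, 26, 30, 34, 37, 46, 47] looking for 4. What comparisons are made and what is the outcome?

Binary search for 4 in [1, 3, 4, 11, 20, 24, 26, 30, 34, 37, 46, 47]:

lo=0, hi=11, mid=5, arr[mid]=24 -> 24 > 4, search left half
lo=0, hi=4, mid=2, arr[mid]=4 -> Found target at index 2!

Binary search finds 4 at index 2 after 2 comparisons. The search repeatedly halves the search space by comparing with the middle element.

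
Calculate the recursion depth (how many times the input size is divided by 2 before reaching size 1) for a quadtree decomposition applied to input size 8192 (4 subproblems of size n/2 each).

For divide and conquer with division factor 2:

Problem sizes at each level:
Level 0: 8192
Level 1: 4096
Level 2: 2048
Level 3: 1024
Level 4: 512
Level 5: 256
Level 6: 128
Level 7: 64
Level 8: 32
Level 9: 16
Level 10: 8
Level 11: 4
Level 12: 2
Level 13: 1

The root is level 0 and the size-1 base case is level 13 (the tree spans levels 0 through 13, i.e. 14 levels counting the root), so the depth is the number of divisions: log_2(8192) = 13

The recursion tree depth is log_2(8192) = 13. At each level, the problem size is divided by 2, so it takes 13 divisions to reduce to a base case of size 1. The algorithm makes 4 recursive calls at each level.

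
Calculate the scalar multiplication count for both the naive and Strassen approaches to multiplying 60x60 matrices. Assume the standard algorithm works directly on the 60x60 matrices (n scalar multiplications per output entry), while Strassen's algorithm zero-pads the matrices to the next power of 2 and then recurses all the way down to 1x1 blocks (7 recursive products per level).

Matrix multiplication for 60x60 matrices:

Strassen's algorithm requires power-of-2 dimensions. Pad 60x60 to 64x64 (next power of 2).

Standard algorithm: 60^3 = 216000 multiplications
Strassen's algorithm: 7^(log2(64)) = 7^6 = 117649 multiplications
Savings: 216000 - 117649 = 98351 multiplications

Standard: 216000 multiplications (60^3). Strassen: 117649 multiplications (7^6, after padding to 64x64). Strassen reduces 8 recursive multiplications to 7 at each level.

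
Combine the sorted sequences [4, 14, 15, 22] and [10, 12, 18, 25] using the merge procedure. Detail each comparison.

Merging process:

Compare 4 vs 10: take 4 from left. Merged: [4]
Compare 14 vs 10: take 10 from right. Merged: [4, 10]
Compare 14 vs 12: take 12 from right. Merged: [4, 10, 12]
Compare 14 vs 18: take 14 from left. Merged: [4, 10, 12, 14]
Compare 15 vs 18: take 15 from left. Merged: [4, 10, 12, 14, 15]
Compare 22 vs 18: take 18 from right. Merged: [4, 10, 12, 14, 15, 18]
Compare 22 vs 25: take 22 from left. Merged: [4, 10, 12, 14, 15, 18, 22]
Append remaining from right: [25]. Merged: [4, 10, 12, 14, 15, 18, 22, 25]

Final merged array: [4, 10, 12, 14, 15, 18, 22, 25]
Total comparisons: 7

The merged array is [4, 10, 12, 14, 15, 18, 22, 25], requiring 7 comparisons. The merge step runs in O(n) time where n is the total number of elements.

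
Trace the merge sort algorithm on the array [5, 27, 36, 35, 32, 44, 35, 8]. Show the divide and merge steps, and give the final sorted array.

Merge sort trace:

Split: [5, 27, 36, 35, 32, 44, 35, 8] -> [5, 27, 36, 35] and [32, 44, 35, 8]
  Split: [5, 27, 36, 35] -> [5, 27] and [36, 35]
    Split: [5, 27] -> [5] and [27]
    Merge: [5] + [27] -> [5, 27]
    Split: [36, 35] -> [36] and [35]
    Merge: [36] + [35] -> [35, 36]
  Merge: [5, 27] + [35, 36] -> [5, 27, 35, 36]
  Split: [32, 44, 35, 8] -> [32, 44] and [35, 8]
    Split: [32, 44] -> [32] and [44]
    Merge: [32] + [44] -> [32, 44]
    Split: [35, 8] -> [35] and [8]
    Merge: [35] + [8] -> [8, 35]
  Merge: [32, 44] + [8, 35] -> [8, 32, 35, 44]
Merge: [5, 27, 35, 36] + [8, 32, 35, 44] -> [5, 8, 27, 32, 35, 35, 36, 44]

Final sorted array: [5, 8, 27, 32, 35, 35, 36, 44]

The merge sort proceeds by recursively splitting the array and merging sorted halves.
After all merges, the sorted array is [5, 8, 27, 32, 35, 35, 36, 44].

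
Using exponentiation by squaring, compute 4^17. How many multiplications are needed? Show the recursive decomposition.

Computing 4^17 by squaring (build up from 4^1; each line after the first costs one multiplication):

4^1 = 4
4^2 = (4^1)^2 = 4^2 = 16
4^4 = (4^2)^2 = 16^2 = 256
4^8 = (4^4)^2 = 256^2 = 65536
4^16 = (4^8)^2 = 65536^2 = 4294967296
4^17 = 4 * 4^16 = 4 * 4294967296 = 17179869184

Result: 17179869184
Multiplications needed: 5 (5 lines after 4^1)

4^17 = 17179869184. Using exponentiation by squaring, this requires 5 multiplications. The key idea: if the exponent is even, square the half-power; if odd, multiply by the base once.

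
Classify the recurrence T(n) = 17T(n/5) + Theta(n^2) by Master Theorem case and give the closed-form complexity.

Master Theorem for T(n) = 17T(n/5) + O(n^2):

a = 17, b = 5, c = 2
log_b(a) = log_5(17) = 1.7604

Case 3: c = 2 > log_5(17) = 1.7604
T(n) = O(n^2) = O(n^2)

For T(n) = 17T(n/5) + O(n^2): log_5(17) = 1.7604. This is Case 3 of the Master Theorem (c > log_b(a), work dominated by root), giving O(n^2).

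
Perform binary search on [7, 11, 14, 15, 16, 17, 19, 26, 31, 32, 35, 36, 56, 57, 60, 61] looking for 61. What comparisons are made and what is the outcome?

Binary search for 61 in [7, 11, 14, 15, 16, 17, 19, 26, 31, 32, 35, 36, 56, 57, 60, 61]:

lo=0, hi=15, mid=7, arr[mid]=26 -> 26 < 61, search right half
lo=8, hi=15, mid=11, arr[mid]=36 -> 36 < 61, search right half
lo=12, hi=15, mid=13, arr[mid]=57 -> 57 < 61, search right half
lo=14, hi=15, mid=14, arr[mid]=60 -> 60 < 61, search right half
lo=15, hi=15, mid=15, arr[mid]=61 -> Found target at index 15!

Binary search finds 61 at index 15 after 5 comparisons. The search repeatedly halves the search space by comparing with the middle element.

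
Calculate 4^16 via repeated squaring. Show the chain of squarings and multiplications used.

Computing 4^16 by squaring (build up from 4^1; each line after the first costs one multiplication):

4^1 = 4
4^2 = (4^1)^2 = 4^2 = 16
4^4 = (4^2)^2 = 16^2 = 256
4^8 = (4^4)^2 = 256^2 = 65536
4^16 = (4^8)^2 = 65536^2 = 4294967296

Result: 4294967296
Multiplications needed: 4 (4 lines after 4^1)

4^16 = 4294967296. Using exponentiation by squaring, this requires 4 multiplications. The key idea: if the exponent is even, square the half-power; if odd, multiply by the base once.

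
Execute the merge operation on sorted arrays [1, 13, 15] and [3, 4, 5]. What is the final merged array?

Merging process:

Compare 1 vs 3: take 1 from left. Merged: [1]
Compare 13 vs 3: take 3 from right. Merged: [1, 3]
Compare 13 vs 4: take 4 from right. Merged: [1, 3, 4]
Compare 13 vs 5: take 5 from right. Merged: [1, 3, 4, 5]
Append remaining from left: [13, 15]. Merged: [1, 3, 4, 5, 13, 15]

Final merged array: [1, 3, 4, 5, 13, 15]
Total comparisons: 4

The merged array is [1, 3, 4, 5, 13, 15], requiring 4 comparisons. The merge step runs in O(n) time where n is the total number of elements.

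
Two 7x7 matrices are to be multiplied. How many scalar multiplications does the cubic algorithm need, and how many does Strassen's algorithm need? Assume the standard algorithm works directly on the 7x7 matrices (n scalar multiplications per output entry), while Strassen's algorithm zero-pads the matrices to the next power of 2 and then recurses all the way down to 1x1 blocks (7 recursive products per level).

Matrix multiplication for 7x7 matrices:

Strassen's algorithm requires power-of-2 dimensions. Pad 7x7 to 8x8 (next power of 2).

Standard algorithm: 7^3 = 343 multiplications
Strassen's algorithm: 7^(log2(8)) = 7^3 = 343 multiplications
Savings: 343 - 343 = 0 multiplications

Standard: 343 multiplications (7^3). Strassen: 343 multiplications (7^3, after padding to 8x8). Strassen reduces 8 recursive multiplications to 7 at each level.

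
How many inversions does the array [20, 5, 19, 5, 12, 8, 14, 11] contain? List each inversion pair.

Finding inversions in [20, 5, 19, 5, 12, 8, 14, 11]:

(0, 1): arr[0]=20 > arr[1]=5
(0, 2): arr[0]=20 > arr[2]=19
(0, 3): arr[0]=20 > arr[3]=5
(0, 4): arr[0]=20 > arr[4]=12
(0, 5): arr[0]=20 > arr[5]=8
(0, 6): arr[0]=20 > arr[6]=14
(0, 7): arr[0]=20 > arr[7]=11
(2, 3): arr[2]=19 > arr[3]=5
(2, 4): arr[2]=19 > arr[4]=12
(2, 5): arr[2]=19 > arr[5]=8
(2, 6): arr[2]=19 > arr[6]=14
(2, 7): arr[2]=19 > arr[7]=11
(4, 5): arr[4]=12 > arr[5]=8
(4, 7): arr[4]=12 > arr[7]=11
(6, 7): arr[6]=14 > arr[7]=11

Total inversions: 15

The array has 15 inversion(s): (0,1), (0,2), (0,3), (0,4), (0,5), (0,6), (0,7), (2,3), (2,4), (2,5), (2,6), (2,7), (4,5), (4,7), (6,7). Each pair (i,j) satisfies i < j and arr[i] > arr[j].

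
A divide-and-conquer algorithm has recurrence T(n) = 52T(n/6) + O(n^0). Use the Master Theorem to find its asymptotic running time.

Master Theorem for T(n) = 52T(n/6) + O(n^0):

a = 52, b = 6, c = 0
log_b(a) = log_6(52) = 2.2052

Case 1: c = 0 < log_6(52) = 2.2052
T(n) = O(n^(log_6 52))

For T(n) = 52T(n/6) + O(n^0): log_6(52) = 2.2052. This is Case 1 of the Master Theorem (c < log_b(a), work dominated by leaves), giving O(n^(log_6 52)).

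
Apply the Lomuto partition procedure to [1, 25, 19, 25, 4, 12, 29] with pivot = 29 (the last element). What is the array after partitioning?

Lomuto partition with pivot = 29:

Initial array: [1, 25, 19, 25, 4, 12, 29]

arr[0]=1 <= 29: swap with position 0, array becomes [1, 25, 19, 25, 4, 12, 29]
arr[1]=25 <= 29: swap with position 1, array becomes [1, 25, 19, 25, 4, 12, 29]
arr[2]=19 <= 29: swap with position 2, array becomes [1, 25, 19, 25, 4, 12, 29]
arr[3]=25 <= 29: swap with position 3, array becomes [1, 25, 19, 25, 4, 12, 29]
arr[4]=4 <= 29: swap with position 4, array becomes [1, 25, 19, 25, 4, 12, 29]
arr[5]=12 <= 29: swap with position 5, array becomes [1, 25, 19, 25, 4, 12, 29]

Place pivot at position 6: [1, 25, 19, 25, 4, 12, 29]
Pivot position: 6

After partitioning with pivot 29, the array becomes [1, 25, 19, 25, 4, 12, 29]. The pivot is placed at index 6. All elements to the left of the pivot are <= 29, and all elements to the right are > 29.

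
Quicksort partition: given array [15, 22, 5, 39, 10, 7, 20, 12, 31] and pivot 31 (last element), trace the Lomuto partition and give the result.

Lomuto partition with pivot = 31:

Initial array: [15, 22, 5, 39, 10, 7, 20, 12, 31]

arr[0]=15 <= 31: swap with position 0, array becomes [15, 22, 5, 39, 10, 7, 20, 12, 31]
arr[1]=22 <= 31: swap with position 1, array becomes [15, 22, 5, 39, 10, 7, 20, 12, 31]
arr[2]=5 <= 31: swap with position 2, array becomes [15, 22, 5, 39, 10, 7, 20, 12, 31]
arr[3]=39 > 31: no swap
arr[4]=10 <= 31: swap with position 3, array becomes [15, 22, 5, 10, 39, 7, 20, 12, 31]
arr[5]=7 <= 31: swap with position 4, array becomes [15, 22, 5, 10, 7, 39, 20, 12, 31]
arr[6]=20 <= 31: swap with position 5, array becomes [15, 22, 5, 10, 7, 20, 39, 12, 31]
arr[7]=12 <= 31: swap with position 6, array becomes [15, 22, 5, 10, 7, 20, 12, 39, 31]

Place pivot at position 7: [15, 22, 5, 10, 7, 20, 12, 31, 39]
Pivot position: 7

After partitioning with pivot 31, the array becomes [15, 22, 5, 10, 7, 20, 12, 31, 39]. The pivot is placed at index 7. All elements to the left of the pivot are <= 31, and all elements to the right are > 31.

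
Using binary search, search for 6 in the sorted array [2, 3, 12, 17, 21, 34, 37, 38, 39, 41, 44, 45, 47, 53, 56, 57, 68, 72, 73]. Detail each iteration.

Binary search for 6 in [2, 3, 12, 17, 21, 34, 37, 38, 39, 41, 44, 45, 47, 53, 56, 57, 68, 72, 73]:

lo=0, hi=18, mid=9, arr[mid]=41 -> 41 > 6, search left half
lo=0, hi=8, mid=4, arr[mid]=21 -> 21 > 6, search left half
lo=0, hi=3, mid=1, arr[mid]=3 -> 3 < 6, search right half
lo=2, hi=3, mid=2, arr[mid]=12 -> 12 > 6, search left half
lo=2 > hi=1, target 6 not found

Binary search determines that 6 is not in the array after 4 comparisons. The search space was exhausted without finding the target.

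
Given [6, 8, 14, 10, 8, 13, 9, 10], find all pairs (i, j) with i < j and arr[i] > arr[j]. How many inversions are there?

Finding inversions in [6, 8, 14, 10, 8, 13, 9, 10]:

(2, 3): arr[2]=14 > arr[3]=10
(2, 4): arr[2]=14 > arr[4]=8
(2, 5): arr[2]=14 > arr[5]=13
(2, 6): arr[2]=14 > arr[6]=9
(2, 7): arr[2]=14 > arr[7]=10
(3, 4): arr[3]=10 > arr[4]=8
(3, 6): arr[3]=10 > arr[6]=9
(5, 6): arr[5]=13 > arr[6]=9
(5, 7): arr[5]=13 > arr[7]=10

Total inversions: 9

The array has 9 inversion(s): (2,3), (2,4), (2,5), (2,6), (2,7), (3,4), (3,6), (5,6), (5,7). Each pair (i,j) satisfies i < j and arr[i] > arr[j].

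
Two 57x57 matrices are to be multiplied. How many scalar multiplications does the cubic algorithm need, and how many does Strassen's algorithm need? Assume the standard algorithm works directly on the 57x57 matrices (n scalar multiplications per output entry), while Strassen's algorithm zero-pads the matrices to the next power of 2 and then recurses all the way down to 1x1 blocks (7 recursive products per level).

Matrix multiplication for 57x57 matrices:

Strassen's algorithm requires power-of-2 dimensions. Pad 57x57 to 64x64 (next power of 2).

Standard algorithm: 57^3 = 185193 multiplications
Strassen's algorithm: 7^(log2(64)) = 7^6 = 117649 multiplications
Savings: 185193 - 117649 = 67544 multiplications

Standard: 185193 multiplications (57^3). Strassen: 117649 multiplications (7^6, after padding to 64x64). Strassen reduces 8 recursive multiplications to 7 at each level.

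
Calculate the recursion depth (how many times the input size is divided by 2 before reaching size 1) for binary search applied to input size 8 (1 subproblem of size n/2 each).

For divide and conquer with division factor 2:

Problem sizes at each level:
Level 0: 8
Level 1: 4
Level 2: 2
Level 3: 1

The root is level 0 and the size-1 base case is level 3 (the tree spans levels 0 through 3, i.e. 4 levels counting the root), so the depth is the number of divisions: log_2(8) = 3

The recursion tree depth is log_2(8) = 3. At each level, the problem size is divided by 2, so it takes 3 divisions to reduce to a base case of size 1. The algorithm makes 1 recursive call at each level.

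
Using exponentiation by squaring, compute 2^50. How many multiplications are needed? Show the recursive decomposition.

Computing 2^50 by squaring (build up from 2^1; each line after the first costs one multiplication):

2^1 = 2
2^2 = (2^1)^2 = 2^2 = 4
2^3 = 2 * 2^2 = 2 * 4 = 8
2^6 = (2^3)^2 = 8^2 = 64
2^12 = (2^6)^2 = 64^2 = 4096
2^24 = (2^12)^2 = 4096^2 = 16777216
2^25 = 2 * 2^24 = 2 * 16777216 = 33554432
2^50 = (2^25)^2 = 33554432^2 = 1125899906842624

Result: 1125899906842624
Multiplications needed: 7 (7 lines after 2^1)

2^50 = 1125899906842624. Using exponentiation by squaring, this requires 7 multiplications. The key idea: if the exponent is even, square the half-power; if odd, multiply by the base once.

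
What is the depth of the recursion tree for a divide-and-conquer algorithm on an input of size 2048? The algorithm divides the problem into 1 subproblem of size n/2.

For divide and conquer with division factor 2:

Problem sizes at each level:
Level 0: 2048
Level 1: 1024
Level 2: 512
Level 3: 256
Level 4: 128
Level 5: 64
Level 6: 32
Level 7: 16
Level 8: 8
Level 9: 4
Level 10: 2
Level 11: 1

The root is level 0 and the size-1 base case is level 11 (the tree spans levels 0 through 11, i.e. 12 levels counting the root), so the depth is the number of divisions: log_2(2048) = 11

The recursion tree depth is log_2(2048) = 11. At each level, the problem size is divided by 2, so it takes 11 divisions to reduce to a base case of size 1. The algorithm makes 1 recursive call at each level.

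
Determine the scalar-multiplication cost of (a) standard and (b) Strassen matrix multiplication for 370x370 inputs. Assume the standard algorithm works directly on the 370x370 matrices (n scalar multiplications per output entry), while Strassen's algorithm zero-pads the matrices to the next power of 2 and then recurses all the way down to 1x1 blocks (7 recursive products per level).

Matrix multiplication for 370x370 matrices:

Strassen's algorithm requires power-of-2 dimensions. Pad 370x370 to 512x512 (next power of 2).

Standard algorithm: 370^3 = 50653000 multiplications
Strassen's algorithm: 7^(log2(512)) = 7^9 = 40353607 multiplications
Savings: 50653000 - 40353607 = 10299393 multiplications

Standard: 50653000 multiplications (370^3). Strassen: 40353607 multiplications (7^9, after padding to 512x512). Strassen reduces 8 recursive multiplications to 7 at each level.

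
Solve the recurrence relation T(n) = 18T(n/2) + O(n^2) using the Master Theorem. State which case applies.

Master Theorem for T(n) = 18T(n/2) + O(n^2):

a = 18, b = 2, c = 2
log_b(a) = log_2(18) = 4.1699

Case 1: c = 2 < log_2(18) = 4.1699
T(n) = O(n^(log_2 18))

For T(n) = 18T(n/2) + O(n^2): log_2(18) = 4.1699. This is Case 1 of the Master Theorem (c < log_b(a), work dominated by leaves), giving O(n^(log_2 18)).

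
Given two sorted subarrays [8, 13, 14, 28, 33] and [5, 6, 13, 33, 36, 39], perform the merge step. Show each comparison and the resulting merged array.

Merging process:

Compare 8 vs 5: take 5 from right. Merged: [5]
Compare 8 vs 6: take 6 from right. Merged: [5, 6]
Compare 8 vs 13: take 8 from left. Merged: [5, 6, 8]
Compare 13 vs 13: take 13 from left. Merged: [5, 6, 8, 13]
Compare 14 vs 13: take 13 from right. Merged: [5, 6, 8, 13, 13]
Compare 14 vs 33: take 14 from left. Merged: [5, 6, 8, 13, 13, 14]
Compare 28 vs 33: take 28 from left. Merged: [5, 6, 8, 13, 13, 14, 28]
Compare 33 vs 33: take 33 from left. Merged: [5, 6, 8, 13, 13, 14, 28, 33]
Append remaining from right: [33, 36, 39]. Merged: [5, 6, 8, 13, 13, 14, 28, 33, 33, 36, 39]

Final merged array: [5, 6, 8, 13, 13, 14, 28, 33, 33, 36, 39]
Total comparisons: 8

The merged array is [5, 6, 8, 13, 13, 14, 28, 33, 33, 36, 39], requiring 8 comparisons. The merge step runs in O(n) time where n is the total number of elements.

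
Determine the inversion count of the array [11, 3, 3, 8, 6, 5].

Finding inversions in [11, 3, 3, 8, 6, 5]:

(0, 1): arr[0]=11 > arr[1]=3
(0, 2): arr[0]=11 > arr[2]=3
(0, 3): arr[0]=11 > arr[3]=8
(0, 4): arr[0]=11 > arr[4]=6
(0, 5): arr[0]=11 > arr[5]=5
(3, 4): arr[3]=8 > arr[4]=6
(3, 5): arr[3]=8 > arr[5]=5
(4, 5): arr[4]=6 > arr[5]=5

Total inversions: 8

The array has 8 inversion(s): (0,1), (0,2), (0,3), (0,4), (0,5), (3,4), (3,5), (4,5). Each pair (i,j) satisfies i < j and arr[i] > arr[j].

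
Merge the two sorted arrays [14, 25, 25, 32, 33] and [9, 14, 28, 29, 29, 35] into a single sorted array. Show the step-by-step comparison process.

Merging process:

Compare 14 vs 9: take 9 from right. Merged: [9]
Compare 14 vs 14: take 14 from left. Merged: [9, 14]
Compare 25 vs 14: take 14 from right. Merged: [9, 14, 14]
Compare 25 vs 28: take 25 from left. Merged: [9, 14, 14, 25]
Compare 25 vs 28: take 25 from left. Merged: [9, 14, 14, 25, 25]
Compare 32 vs 28: take 28 from right. Merged: [9, 14, 14, 25, 25, 28]
Compare 32 vs 29: take 29 from right. Merged: [9, 14, 14, 25, 25, 28, 29]
Compare 32 vs 29: take 29 from right. Merged: [9, 14, 14, 25, 25, 28, 29, 29]
Compare 32 vs 35: take 32 from left. Merged: [9, 14, 14, 25, 25, 28, 29, 29, 32]
Compare 33 vs 35: take 33 from left. Merged: [9, 14, 14, 25, 25, 28, 29, 29, 32, 33]
Append remaining from right: [35]. Merged: [9, 14, 14, 25, 25, 28, 29, 29, 32, 33, 35]

Final merged array: [9, 14, 14, 25, 25, 28, 29, 29, 32, 33, 35]
Total comparisons: 10

The merged array is [9, 14, 14, 25, 25, 28, 29, 29, 32, 33, 35], requiring 10 comparisons. The merge step runs in O(n) time where n is the total number of elements.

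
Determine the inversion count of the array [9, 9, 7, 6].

Finding inversions in [9, 9, 7, 6]:

(0, 2): arr[0]=9 > arr[2]=7
(0, 3): arr[0]=9 > arr[3]=6
(1, 2): arr[1]=9 > arr[2]=7
(1, 3): arr[1]=9 > arr[3]=6
(2, 3): arr[2]=7 > arr[3]=6

Total inversions: 5

The array has 5 inversion(s): (0,2), (0,3), (1,2), (1,3), (2,3). Each pair (i,j) satisfies i < j and arr[i] > arr[j].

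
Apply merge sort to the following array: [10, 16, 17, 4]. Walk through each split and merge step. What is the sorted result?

Merge sort trace:

Split: [10, 16, 17, 4] -> [10, 16] and [17, 4]
  Split: [10, 16] -> [10] and [16]
  Merge: [10] + [16] -> [10, 16]
  Split: [17, 4] -> [17] and [4]
  Merge: [17] + [4] -> [4, 17]
Merge: [10, 16] + [4, 17] -> [4, 10, 16, 17]

Final sorted array: [4, 10, 16, 17]

The merge sort proceeds by recursively splitting the array and merging sorted halves.
After all merges, the sorted array is [4, 10, 16, 17].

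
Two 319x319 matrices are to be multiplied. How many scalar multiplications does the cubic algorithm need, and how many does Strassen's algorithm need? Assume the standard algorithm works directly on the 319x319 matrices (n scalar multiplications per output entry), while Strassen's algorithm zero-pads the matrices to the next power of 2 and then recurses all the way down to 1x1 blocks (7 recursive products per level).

Matrix multiplication for 319x319 matrices:

Strassen's algorithm requires power-of-2 dimensions. Pad 319x319 to 512x512 (next power of 2).

Standard algorithm: 319^3 = 32461759 multiplications
Strassen's algorithm: 7^(log2(512)) = 7^9 = 40353607 multiplications
Difference: 32461759 - 40353607 = -7891848 (Strassen uses MORE here due to padding overhead — for small or just-over-power-of-2 n, padding can outweigh the per-level savings)

Standard: 32461759 multiplications (319^3). Strassen: 40353607 multiplications (7^9, after padding to 512x512). Strassen reduces 8 recursive multiplications to 7 at each level.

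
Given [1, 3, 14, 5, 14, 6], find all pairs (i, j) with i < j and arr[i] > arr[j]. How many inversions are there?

Finding inversions in [1, 3, 14, 5, 14, 6]:

(2, 3): arr[2]=14 > arr[3]=5
(2, 5): arr[2]=14 > arr[5]=6
(4, 5): arr[4]=14 > arr[5]=6

Total inversions: 3

The array has 3 inversion(s): (2,3), (2,5), (4,5). Each pair (i,j) satisfies i < j and arr[i] > arr[j].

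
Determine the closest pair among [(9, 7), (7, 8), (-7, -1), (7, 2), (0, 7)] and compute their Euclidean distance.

Computing all pairwise distances among 5 points:

d((9, 7), (7, 8)) = 2.2361 <-- minimum
d((9, 7), (-7, -1)) = 17.8885
d((9, 7), (7, 2)) = 5.3852
d((9, 7), (0, 7)) = 9.0
d((7, 8), (-7, -1)) = 16.6433
d((7, 8), (7, 2)) = 6.0
d((7, 8), (0, 7)) = 7.0711
d((-7, -1), (7, 2)) = 14.3178
d((-7, -1), (0, 7)) = 10.6301
d((7, 2), (0, 7)) = 8.6023

Closest pair: (9, 7) and (7, 8) with distance 2.2361

The closest pair is (9, 7) and (7, 8) with Euclidean distance 2.2361. For 5 points, brute-force pairwise comparison is shown above. For large n, the divide-and-conquer algorithm (sort by x, recurse on halves, check the dividing strip) achieves O(n log n).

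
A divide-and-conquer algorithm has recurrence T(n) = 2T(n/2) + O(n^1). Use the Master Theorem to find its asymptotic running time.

Master Theorem for T(n) = 2T(n/2) + O(n^1):

a = 2, b = 2, c = 1
log_b(a) = log_2(2) = 1.0000

Case 2: c = 1 = log_2(2) = 1.0000
T(n) = O(n^1 log n) = O(n log n)

For T(n) = 2T(n/2) + O(n^1): log_2(2) = 1.0000. This is Case 2 of the Master Theorem (c = log_b(a), equal work at all levels), giving O(n log n).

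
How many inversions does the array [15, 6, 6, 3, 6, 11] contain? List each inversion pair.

Finding inversions in [15, 6, 6, 3, 6, 11]:

(0, 1): arr[0]=15 > arr[1]=6
(0, 2): arr[0]=15 > arr[2]=6
(0, 3): arr[0]=15 > arr[3]=3
(0, 4): arr[0]=15 > arr[4]=6
(0, 5): arr[0]=15 > arr[5]=11
(1, 3): arr[1]=6 > arr[3]=3
(2, 3): arr[2]=6 > arr[3]=3

Total inversions: 7

The array has 7 inversion(s): (0,1), (0,2), (0,3), (0,4), (0,5), (1,3), (2,3). Each pair (i,j) satisfies i < j and arr[i] > arr[j].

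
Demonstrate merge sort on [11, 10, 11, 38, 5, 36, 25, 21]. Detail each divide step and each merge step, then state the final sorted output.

Merge sort trace:

Split: [11, 10, 11, 38, 5, 36, 25, 21] -> [11, 10, 11, 38] and [5, 36, 25, 21]
  Split: [11, 10, 11, 38] -> [11, 10] and [11, 38]
    Split: [11, 10] -> [11] and [10]
    Merge: [11] + [10] -> [10, 11]
    Split: [11, 38] -> [11] and [38]
    Merge: [11] + [38] -> [11, 38]
  Merge: [10, 11] + [11, 38] -> [10, 11, 11, 38]
  Split: [5, 36, 25, 21] -> [5, 36] and [25, 21]
    Split: [5, 36] -> [5] and [36]
    Merge: [5] + [36] -> [5, 36]
    Split: [25, 21] -> [25] and [21]
    Merge: [25] + [21] -> [21, 25]
  Merge: [5, 36] + [21, 25] -> [5, 21, 25, 36]
Merge: [10, 11, 11, 38] + [5, 21, 25, 36] -> [5, 10, 11, 11, 21, 25, 36, 38]

Final sorted array: [5, 10, 11, 11, 21, 25, 36, 38]

The merge sort proceeds by recursively splitting the array and merging sorted halves.
After all merges, the sorted array is [5, 10, 11, 11, 21, 25, 36, 38].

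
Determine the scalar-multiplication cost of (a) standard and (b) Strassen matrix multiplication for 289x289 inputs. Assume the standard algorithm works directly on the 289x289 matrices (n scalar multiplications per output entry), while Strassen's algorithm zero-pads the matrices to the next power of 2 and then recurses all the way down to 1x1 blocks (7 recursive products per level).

Matrix multiplication for 289x289 matrices:

Strassen's algorithm requires power-of-2 dimensions. Pad 289x289 to 512x512 (next power of 2).

Standard algorithm: 289^3 = 24137569 multiplications
Strassen's algorithm: 7^(log2(512)) = 7^9 = 40353607 multiplications
Difference: 24137569 - 40353607 = -16216038 (Strassen uses MORE here due to padding overhead — for small or just-over-power-of-2 n, padding can outweigh the per-level savings)

Standard: 24137569 multiplications (289^3). Strassen: 40353607 multiplications (7^9, after padding to 512x512). Strassen reduces 8 recursive multiplications to 7 at each level.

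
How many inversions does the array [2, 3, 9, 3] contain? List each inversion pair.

Finding inversions in [2, 3, 9, 3]:

(2, 3): arr[2]=9 > arr[3]=3

Total inversions: 1

The array has 1 inversion(s): (2,3). Each pair (i,j) satisfies i < j and arr[i] > arr[j].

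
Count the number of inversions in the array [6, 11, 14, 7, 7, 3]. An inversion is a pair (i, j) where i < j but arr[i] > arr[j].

Finding inversions in [6, 11, 14, 7, 7, 3]:

(0, 5): arr[0]=6 > arr[5]=3
(1, 3): arr[1]=11 > arr[3]=7
(1, 4): arr[1]=11 > arr[4]=7
(1, 5): arr[1]=11 > arr[5]=3
(2, 3): arr[2]=14 > arr[3]=7
(2, 4): arr[2]=14 > arr[4]=7
(2, 5): arr[2]=14 > arr[5]=3
(3, 5): arr[3]=7 > arr[5]=3
(4, 5): arr[4]=7 > arr[5]=3

Total inversions: 9

The array has 9 inversion(s): (0,5), (1,3), (1,4), (1,5), (2,3), (2,4), (2,5), (3,5), (4,5). Each pair (i,j) satisfies i < j and arr[i] > arr[j].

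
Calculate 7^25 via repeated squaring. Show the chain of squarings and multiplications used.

Computing 7^25 by squaring (build up from 7^1; each line after the first costs one multiplication):

7^1 = 7
7^2 = (7^1)^2 = 7^2 = 49
7^3 = 7 * 7^2 = 7 * 49 = 343
7^6 = (7^3)^2 = 343^2 = 117649
7^12 = (7^6)^2 = 117649^2 = 13841287201
7^24 = (7^12)^2 = 13841287201^2 = 191581231380566414401
7^25 = 7 * 7^24 = 7 * 191581231380566414401 = 1341068619663964900807

Result: 1341068619663964900807
Multiplications needed: 6 (6 lines after 7^1)

7^25 = 1341068619663964900807. Using exponentiation by squaring, this requires 6 multiplications. The key idea: if the exponent is even, square the half-power; if odd, multiply by the base once.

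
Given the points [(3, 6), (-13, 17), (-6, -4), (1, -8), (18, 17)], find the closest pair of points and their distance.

Computing all pairwise distances among 5 points:

d((3, 6), (-13, 17)) = 19.4165
d((3, 6), (-6, -4)) = 13.4536
d((3, 6), (1, -8)) = 14.1421
d((3, 6), (18, 17)) = 18.6011
d((-13, 17), (-6, -4)) = 22.1359
d((-13, 17), (1, -8)) = 28.6531
d((-13, 17), (18, 17)) = 31.0
d((-6, -4), (1, -8)) = 8.0623 <-- minimum
d((-6, -4), (18, 17)) = 31.8904
d((1, -8), (18, 17)) = 30.2324

Closest pair: (-6, -4) and (1, -8) with distance 8.0623

The closest pair is (-6, -4) and (1, -8) with Euclidean distance 8.0623. For 5 points, brute-force pairwise comparison is shown above. For large n, the divide-and-conquer algorithm (sort by x, recurse on halves, check the dividing strip) achieves O(n log n).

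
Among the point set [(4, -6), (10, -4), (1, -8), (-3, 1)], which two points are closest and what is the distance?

Computing all pairwise distances among 4 points:

d((4, -6), (10, -4)) = 6.3246
d((4, -6), (1, -8)) = 3.6056 <-- minimum
d((4, -6), (-3, 1)) = 9.8995
d((10, -4), (1, -8)) = 9.8489
d((10, -4), (-3, 1)) = 13.9284
d((1, -8), (-3, 1)) = 9.8489

Closest pair: (4, -6) and (1, -8) with distance 3.6056

The closest pair is (4, -6) and (1, -8) with Euclidean distance 3.6056. For 4 points, brute-force pairwise comparison is shown above. For large n, the divide-and-conquer algorithm (sort by x, recurse on halves, check the dividing strip) achieves O(n log n).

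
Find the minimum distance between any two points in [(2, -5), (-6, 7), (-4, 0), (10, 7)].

Computing all pairwise distances among 4 points:

d((2, -5), (-6, 7)) = 14.4222
d((2, -5), (-4, 0)) = 7.8102
d((2, -5), (10, 7)) = 14.4222
d((-6, 7), (-4, 0)) = 7.2801 <-- minimum
d((-6, 7), (10, 7)) = 16.0
d((-4, 0), (10, 7)) = 15.6525

Closest pair: (-6, 7) and (-4, 0) with distance 7.2801

The closest pair is (-6, 7) and (-4, 0) with Euclidean distance 7.2801. For 4 points, brute-force pairwise comparison is shown above. For large n, the divide-and-conquer algorithm (sort by x, recurse on halves, check the dividing strip) achieves O(n log n).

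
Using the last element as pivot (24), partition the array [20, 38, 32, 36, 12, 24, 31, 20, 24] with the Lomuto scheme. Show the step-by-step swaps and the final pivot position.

Lomuto partition with pivot = 24:

Initial array: [20, 38, 32, 36, 12, 24, 31, 20, 24]

arr[0]=20 <= 24: swap with position 0, array becomes [20, 38, 32, 36, 12, 24, 31, 20, 24]
arr[1]=38 > 24: no swap
arr[2]=32 > 24: no swap
arr[3]=36 > 24: no swap
arr[4]=12 <= 24: swap with position 1, array becomes [20, 12, 32, 36, 38, 24, 31, 20, 24]
arr[5]=24 <= 24: swap with position 2, array becomes [20, 12, 24, 36, 38, 32, 31, 20, 24]
arr[6]=31 > 24: no swap
arr[7]=20 <= 24: swap with position 3, array becomes [20, 12, 24, 20, 38, 32, 31, 36, 24]

Place pivot at position 4: [20, 12, 24, 20, 24, 32, 31, 36, 38]
Pivot position: 4

After partitioning with pivot 24, the array becomes [20, 12, 24, 20, 24, 32, 31, 36, 38]. The pivot is placed at index 4. All elements to the left of the pivot are <= 24, and all elements to the right are > 24.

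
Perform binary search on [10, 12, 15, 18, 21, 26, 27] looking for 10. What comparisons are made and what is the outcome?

Binary search for 10 in [10, 12, 15, 18, 21, 26, 27]:

lo=0, hi=6, mid=3, arr[mid]=18 -> 18 > 10, search left half
lo=0, hi=2, mid=1, arr[mid]=12 -> 12 > 10, search left half
lo=0, hi=0, mid=0, arr[mid]=10 -> Found target at index 0!

Binary search finds 10 at index 0 after 3 comparisons. The search repeatedly halves the search space by comparing with the middle element.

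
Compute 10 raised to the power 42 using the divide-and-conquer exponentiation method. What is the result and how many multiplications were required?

Computing 10^42 by squaring (build up from 10^1; each line after the first costs one multiplication):

10^1 = 10
10^2 = (10^1)^2 = 10^2 = 100
10^4 = (10^2)^2 = 100^2 = 10000
10^5 = 10 * 10^4 = 10 * 10000 = 100000
10^10 = (10^5)^2 = 100000^2 = 10000000000
10^20 = (10^10)^2 = 10000000000^2 = 100000000000000000000
10^21 = 10 * 10^20 = 10 * 100000000000000000000 = 1000000000000000000000
10^42 = (10^21)^2 = 1000000000000000000000^2 = 1000000000000000000000000000000000000000000

Result: 1000000000000000000000000000000000000000000
Multiplications needed: 7 (7 lines after 10^1)

10^42 = 1000000000000000000000000000000000000000000. Using exponentiation by squaring, this requires 7 multiplications. The key idea: if the exponent is even, square the half-power; if odd, multiply by the base once.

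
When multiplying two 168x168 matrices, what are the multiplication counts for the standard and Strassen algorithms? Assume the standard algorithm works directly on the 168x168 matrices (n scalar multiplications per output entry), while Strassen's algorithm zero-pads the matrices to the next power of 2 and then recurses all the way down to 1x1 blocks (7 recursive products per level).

Matrix multiplication for 168x168 matrices:

Strassen's algorithm requires power-of-2 dimensions. Pad 168x168 to 256x256 (next power of 2).

Standard algorithm: 168^3 = 4741632 multiplications
Strassen's algorithm: 7^(log2(256)) = 7^8 = 5764801 multiplications
Difference: 4741632 - 5764801 = -1023169 (Strassen uses MORE here due to padding overhead — for small or just-over-power-of-2 n, padding can outweigh the per-level savings)

Standard: 4741632 multiplications (168^3). Strassen: 5764801 multiplications (7^8, after padding to 256x256). Strassen reduces 8 recursive multiplications to 7 at each level.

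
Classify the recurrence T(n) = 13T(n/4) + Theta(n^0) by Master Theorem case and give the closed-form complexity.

Master Theorem for T(n) = 13T(n/4) + O(n^0):

a = 13, b = 4, c = 0
log_b(a) = log_4(13) = 1.8502

Case 1: c = 0 < log_4(13) = 1.8502
T(n) = O(n^(log_4 13))

For T(n) = 13T(n/4) + O(n^0): log_4(13) = 1.8502. This is Case 1 of the Master Theorem (c < log_b(a), work dominated by leaves), giving O(n^(log_4 13)).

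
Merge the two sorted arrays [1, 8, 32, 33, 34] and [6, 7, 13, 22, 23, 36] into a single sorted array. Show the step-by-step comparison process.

Merging process:

Compare 1 vs 6: take 1 from left. Merged: [1]
Compare 8 vs 6: take 6 from right. Merged: [1, 6]
Compare 8 vs 7: take 7 from right. Merged: [1, 6, 7]
Compare 8 vs 13: take 8 from left. Merged: [1, 6, 7, 8]
Compare 32 vs 13: take 13 from right. Merged: [1, 6, 7, 8, 13]
Compare 32 vs 22: take 22 from right. Merged: [1, 6, 7, 8, 13, 22]
Compare 32 vs 23: take 23 from right. Merged: [1, 6, 7, 8, 13, 22, 23]
Compare 32 vs 36: take 32 from left. Merged: [1, 6, 7, 8, 13, 22, 23, 32]
Compare 33 vs 36: take 33 from left. Merged: [1, 6, 7, 8, 13, 22, 23, 32, 33]
Compare 34 vs 36: take 34 from left. Merged: [1, 6, 7, 8, 13, 22, 23, 32, 33, 34]
Append remaining from right: [36]. Merged: [1, 6, 7, 8, 13, 22, 23, 32, 33, 34, 36]

Final merged array: [1, 6, 7, 8, 13, 22, 23, 32, 33, 34, 36]
Total comparisons: 10

The merged array is [1, 6, 7, 8, 13, 22, 23, 32, 33, 34, 36], requiring 10 comparisons. The merge step runs in O(n) time where n is the total number of elements.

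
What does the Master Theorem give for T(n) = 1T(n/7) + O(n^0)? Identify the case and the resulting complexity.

Master Theorem for T(n) = 1T(n/7) + O(n^0):

a = 1, b = 7, c = 0
log_b(a) = log_7(1) = 0.0000

Case 2: c = 0 = log_7(1) = 0.0000
T(n) = O(n^0 log n) = O(log n)

For T(n) = 1T(n/7) + O(n^0): log_7(1) = 0.0000. This is Case 2 of the Master Theorem (c = log_b(a), equal work at all levels), giving O(log n).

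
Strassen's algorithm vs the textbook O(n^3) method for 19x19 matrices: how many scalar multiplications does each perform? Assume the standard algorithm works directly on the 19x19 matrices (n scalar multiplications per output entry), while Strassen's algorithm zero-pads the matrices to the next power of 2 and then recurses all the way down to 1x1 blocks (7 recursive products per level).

Matrix multiplication for 19x19 matrices:

Strassen's algorithm requires power-of-2 dimensions. Pad 19x19 to 32x32 (next power of 2).

Standard algorithm: 19^3 = 6859 multiplications
Strassen's algorithm: 7^(log2(32)) = 7^5 = 16807 multiplications
Difference: 6859 - 16807 = -9948 (Strassen uses MORE here due to padding overhead — for small or just-over-power-of-2 n, padding can outweigh the per-level savings)

Standard: 6859 multiplications (19^3). Strassen: 16807 multiplications (7^5, after padding to 32x32). Strassen reduces 8 recursive multiplications to 7 at each level.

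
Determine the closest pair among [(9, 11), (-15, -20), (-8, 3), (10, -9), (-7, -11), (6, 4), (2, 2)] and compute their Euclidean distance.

Computing all pairwise distances among 7 points:

d((9, 11), (-15, -20)) = 39.2046
d((9, 11), (-8, 3)) = 18.7883
d((9, 11), (10, -9)) = 20.025
d((9, 11), (-7, -11)) = 27.2029
d((9, 11), (6, 4)) = 7.6158
d((9, 11), (2, 2)) = 11.4018
d((-15, -20), (-8, 3)) = 24.0416
d((-15, -20), (10, -9)) = 27.313
d((-15, -20), (-7, -11)) = 12.0416
d((-15, -20), (6, 4)) = 31.8904
d((-15, -20), (2, 2)) = 27.8029
d((-8, 3), (10, -9)) = 21.6333
d((-8, 3), (-7, -11)) = 14.0357
d((-8, 3), (6, 4)) = 14.0357
d((-8, 3), (2, 2)) = 10.0499
d((10, -9), (-7, -11)) = 17.1172
d((10, -9), (6, 4)) = 13.6015
d((10, -9), (2, 2)) = 13.6015
d((-7, -11), (6, 4)) = 19.8494
d((-7, -11), (2, 2)) = 15.8114
d((6, 4), (2, 2)) = 4.4721 <-- minimum

Closest pair: (6, 4) and (2, 2) with distance 4.4721

The closest pair is (6, 4) and (2, 2) with Euclidean distance 4.4721. For 7 points, brute-force pairwise comparison is shown above. For large n, the divide-and-conquer algorithm (sort by x, recurse on halves, check the dividing strip) achieves O(n log n).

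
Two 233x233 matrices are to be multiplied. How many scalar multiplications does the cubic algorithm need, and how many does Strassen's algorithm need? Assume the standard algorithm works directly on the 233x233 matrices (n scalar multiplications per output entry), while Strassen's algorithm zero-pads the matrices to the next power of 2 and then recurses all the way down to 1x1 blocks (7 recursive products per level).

Matrix multiplication for 233x233 matrices:

Strassen's algorithm requires power-of-2 dimensions. Pad 233x233 to 256x256 (next power of 2).

Standard algorithm: 233^3 = 12649337 multiplications
Strassen's algorithm: 7^(log2(256)) = 7^8 = 5764801 multiplications
Savings: 12649337 - 5764801 = 6884536 multiplications

Standard: 12649337 multiplications (233^3). Strassen: 5764801 multiplications (7^8, after padding to 256x256). Strassen reduces 8 recursive multiplications to 7 at each level.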